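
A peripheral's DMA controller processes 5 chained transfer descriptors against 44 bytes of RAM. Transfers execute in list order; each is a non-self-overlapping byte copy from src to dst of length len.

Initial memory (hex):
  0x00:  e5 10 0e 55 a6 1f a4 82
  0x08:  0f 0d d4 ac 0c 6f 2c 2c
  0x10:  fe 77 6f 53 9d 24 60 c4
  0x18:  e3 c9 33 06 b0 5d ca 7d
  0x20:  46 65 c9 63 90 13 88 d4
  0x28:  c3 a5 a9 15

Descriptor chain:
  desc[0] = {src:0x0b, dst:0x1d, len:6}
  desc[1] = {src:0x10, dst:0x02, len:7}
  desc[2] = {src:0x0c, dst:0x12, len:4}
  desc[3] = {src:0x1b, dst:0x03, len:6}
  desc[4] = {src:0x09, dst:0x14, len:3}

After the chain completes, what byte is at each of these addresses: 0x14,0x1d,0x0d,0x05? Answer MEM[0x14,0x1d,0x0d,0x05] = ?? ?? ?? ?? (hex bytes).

MEM[0x14,0x1d,0x0d,0x05] = 0d ac 6f ac

  after D0: wrote 6B at 0x1d = ac0c6f2c2cfe
  after D1: wrote 7B at 0x02 = fe776f539d2460
  after D2: wrote 4B at 0x12 = 0c6f2c2c
  after D3: wrote 6B at 0x03 = 06b0ac0c6f2c
  after D4: wrote 3B at 0x14 = 0dd4ac
query mem[0x14]=0x0d, mem[0x1d]=0xac, mem[0x0d]=0x6f, mem[0x05]=0xac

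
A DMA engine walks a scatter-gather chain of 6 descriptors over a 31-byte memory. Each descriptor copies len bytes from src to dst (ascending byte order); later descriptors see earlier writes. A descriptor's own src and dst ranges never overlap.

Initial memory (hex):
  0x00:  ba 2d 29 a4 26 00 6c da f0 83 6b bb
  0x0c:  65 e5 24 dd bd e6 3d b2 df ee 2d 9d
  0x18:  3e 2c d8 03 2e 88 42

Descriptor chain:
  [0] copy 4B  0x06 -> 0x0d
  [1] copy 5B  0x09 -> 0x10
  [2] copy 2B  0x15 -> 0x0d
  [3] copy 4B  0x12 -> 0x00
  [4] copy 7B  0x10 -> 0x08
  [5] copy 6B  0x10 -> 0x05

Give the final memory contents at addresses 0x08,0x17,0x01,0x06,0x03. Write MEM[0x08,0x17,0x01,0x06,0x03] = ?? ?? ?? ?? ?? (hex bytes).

#0 dst[0x0d+4] := {0x6c,0xda,0xf0,0x83}
#1 dst[0x10+5] := {0x83,0x6b,0xbb,0x65,0x6c}
#2 dst[0x0d+2] := {0xee,0x2d}
#3 dst[0x00+4] := {0xbb,0x65,0x6c,0xee}
#4 dst[0x08+7] := {0x83,0x6b,0xbb,0x65,0x6c,0xee,0x2d}
#5 dst[0x05+6] := {0x83,0x6b,0xbb,0x65,0x6c,0xee}
query mem[0x08]=0x65, mem[0x17]=0x9d, mem[0x01]=0x65, mem[0x06]=0x6b, mem[0x03]=0xee

MEM[0x08,0x17,0x01,0x06,0x03] = 65 9d 65 6b ee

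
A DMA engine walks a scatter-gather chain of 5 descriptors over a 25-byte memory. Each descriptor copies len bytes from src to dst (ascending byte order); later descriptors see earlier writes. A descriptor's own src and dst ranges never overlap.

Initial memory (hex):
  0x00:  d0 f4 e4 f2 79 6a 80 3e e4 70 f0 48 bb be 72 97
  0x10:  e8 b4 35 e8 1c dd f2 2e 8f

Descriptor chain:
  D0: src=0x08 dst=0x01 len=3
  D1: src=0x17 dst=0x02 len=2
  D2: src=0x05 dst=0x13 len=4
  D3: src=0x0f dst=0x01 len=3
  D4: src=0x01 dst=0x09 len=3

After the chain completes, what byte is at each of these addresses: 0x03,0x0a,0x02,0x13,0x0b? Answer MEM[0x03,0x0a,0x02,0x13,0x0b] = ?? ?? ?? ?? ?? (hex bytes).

MEM[0x03,0x0a,0x02,0x13,0x0b] = b4 e8 e8 6a b4

  after D0: wrote 3B at 0x01 = e470f0
  after D1: wrote 2B at 0x02 = 2e8f
  after D2: wrote 4B at 0x13 = 6a803ee4
  after D3: wrote 3B at 0x01 = 97e8b4
  after D4: wrote 3B at 0x09 = 97e8b4
query mem[0x03]=0xb4, mem[0x0a]=0xe8, mem[0x02]=0xe8, mem[0x13]=0x6a, mem[0x0b]=0xb4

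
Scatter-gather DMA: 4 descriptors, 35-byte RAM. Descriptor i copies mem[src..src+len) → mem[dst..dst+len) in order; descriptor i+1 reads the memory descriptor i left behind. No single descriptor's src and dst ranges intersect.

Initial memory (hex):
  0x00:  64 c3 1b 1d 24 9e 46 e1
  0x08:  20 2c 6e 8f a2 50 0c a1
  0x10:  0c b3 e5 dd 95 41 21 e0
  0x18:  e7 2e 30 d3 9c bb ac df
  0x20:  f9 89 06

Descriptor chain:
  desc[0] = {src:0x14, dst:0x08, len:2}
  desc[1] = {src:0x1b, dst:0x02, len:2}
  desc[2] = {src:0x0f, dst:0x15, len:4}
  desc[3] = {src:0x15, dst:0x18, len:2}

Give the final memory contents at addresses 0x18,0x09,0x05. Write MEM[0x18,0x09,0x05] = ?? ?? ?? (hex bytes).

MEM[0x18,0x09,0x05] = a1 41 9e

  after D0: wrote 2B at 0x08 = 9541
  after D1: wrote 2B at 0x02 = d39c
  after D2: wrote 4B at 0x15 = a10cb3e5
  after D3: wrote 2B at 0x18 = a10c
query mem[0x18]=0xa1, mem[0x09]=0x41, mem[0x05]=0x9e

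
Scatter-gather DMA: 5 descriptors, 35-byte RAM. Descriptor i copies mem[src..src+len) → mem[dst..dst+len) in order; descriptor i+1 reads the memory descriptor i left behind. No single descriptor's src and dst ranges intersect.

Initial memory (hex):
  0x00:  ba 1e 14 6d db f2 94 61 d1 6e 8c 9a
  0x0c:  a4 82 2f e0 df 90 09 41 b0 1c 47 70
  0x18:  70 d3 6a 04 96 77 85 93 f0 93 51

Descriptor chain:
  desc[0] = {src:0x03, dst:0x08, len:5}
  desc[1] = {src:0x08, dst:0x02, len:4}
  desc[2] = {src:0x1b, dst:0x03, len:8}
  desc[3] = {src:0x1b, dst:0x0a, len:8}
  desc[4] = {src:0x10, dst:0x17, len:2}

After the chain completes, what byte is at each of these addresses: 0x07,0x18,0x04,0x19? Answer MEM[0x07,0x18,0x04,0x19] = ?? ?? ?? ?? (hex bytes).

D0: mem[0x08..0x0c] <- [6d db f2 94 61]
D1: mem[0x02..0x05] <- [6d db f2 94]
D2: mem[0x03..0x0a] <- [04 96 77 85 93 f0 93 51]
D3: mem[0x0a..0x11] <- [04 96 77 85 93 f0 93 51]
D4: mem[0x17..0x18] <- [93 51]
query mem[0x07]=0x93, mem[0x18]=0x51, mem[0x04]=0x96, mem[0x19]=0xd3

MEM[0x07,0x18,0x04,0x19] = 93 51 96 d3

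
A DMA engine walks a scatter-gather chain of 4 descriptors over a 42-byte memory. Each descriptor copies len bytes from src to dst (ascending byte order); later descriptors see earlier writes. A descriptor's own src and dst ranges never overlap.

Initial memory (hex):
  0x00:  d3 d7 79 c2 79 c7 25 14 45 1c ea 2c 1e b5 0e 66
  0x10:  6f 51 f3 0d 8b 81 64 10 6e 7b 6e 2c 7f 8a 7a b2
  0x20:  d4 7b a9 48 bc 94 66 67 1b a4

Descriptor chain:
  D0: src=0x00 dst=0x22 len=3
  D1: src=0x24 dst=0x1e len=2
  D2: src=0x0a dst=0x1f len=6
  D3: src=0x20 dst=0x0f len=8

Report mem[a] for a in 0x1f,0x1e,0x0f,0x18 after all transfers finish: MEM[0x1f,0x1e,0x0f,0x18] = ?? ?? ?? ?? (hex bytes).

MEM[0x1f,0x1e,0x0f,0x18] = ea 79 2c 6e

#0 dst[0x22+3] := {0xd3,0xd7,0x79}
#1 dst[0x1e+2] := {0x79,0x94}
#2 dst[0x1f+6] := {0xea,0x2c,0x1e,0xb5,0x0e,0x66}
#3 dst[0x0f+8] := {0x2c,0x1e,0xb5,0x0e,0x66,0x94,0x66,0x67}
query mem[0x1f]=0xea, mem[0x1e]=0x79, mem[0x0f]=0x2c, mem[0x18]=0x6e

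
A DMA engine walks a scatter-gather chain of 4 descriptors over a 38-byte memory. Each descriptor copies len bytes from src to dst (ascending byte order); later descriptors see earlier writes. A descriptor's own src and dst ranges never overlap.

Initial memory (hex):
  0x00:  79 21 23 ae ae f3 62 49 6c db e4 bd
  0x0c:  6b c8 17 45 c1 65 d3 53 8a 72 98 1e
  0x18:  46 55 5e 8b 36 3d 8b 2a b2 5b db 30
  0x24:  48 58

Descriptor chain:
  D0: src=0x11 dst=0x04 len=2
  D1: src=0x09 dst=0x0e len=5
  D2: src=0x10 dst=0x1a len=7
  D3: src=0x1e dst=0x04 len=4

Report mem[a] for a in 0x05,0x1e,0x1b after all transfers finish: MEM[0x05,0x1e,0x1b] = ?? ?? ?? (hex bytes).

  after D0: wrote 2B at 0x04 = 65d3
  after D1: wrote 5B at 0x0e = dbe4bd6bc8
  after D2: wrote 7B at 0x1a = bd6bc8538a7298
  after D3: wrote 4B at 0x04 = 8a72985b
query mem[0x05]=0x72, mem[0x1e]=0x8a, mem[0x1b]=0x6b

MEM[0x05,0x1e,0x1b] = 72 8a 6b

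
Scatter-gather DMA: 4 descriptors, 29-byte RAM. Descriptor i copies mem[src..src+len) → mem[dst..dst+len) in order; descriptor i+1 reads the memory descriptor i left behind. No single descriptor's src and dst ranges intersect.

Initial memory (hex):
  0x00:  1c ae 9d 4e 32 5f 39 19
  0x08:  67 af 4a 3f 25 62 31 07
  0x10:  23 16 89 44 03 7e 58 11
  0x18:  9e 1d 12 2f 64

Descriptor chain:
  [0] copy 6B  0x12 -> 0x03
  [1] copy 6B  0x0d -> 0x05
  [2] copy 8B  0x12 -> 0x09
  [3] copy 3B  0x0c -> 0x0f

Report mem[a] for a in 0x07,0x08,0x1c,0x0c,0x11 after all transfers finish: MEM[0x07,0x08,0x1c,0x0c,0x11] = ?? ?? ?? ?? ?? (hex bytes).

D0: mem[0x03..0x08] <- [89 44 03 7e 58 11]
D1: mem[0x05..0x0a] <- [62 31 07 23 16 89]
D2: mem[0x09..0x10] <- [89 44 03 7e 58 11 9e 1d]
D3: mem[0x0f..0x11] <- [7e 58 11]
query mem[0x07]=0x07, mem[0x08]=0x23, mem[0x1c]=0x64, mem[0x0c]=0x7e, mem[0x11]=0x11

MEM[0x07,0x08,0x1c,0x0c,0x11] = 07 23 64 7e 11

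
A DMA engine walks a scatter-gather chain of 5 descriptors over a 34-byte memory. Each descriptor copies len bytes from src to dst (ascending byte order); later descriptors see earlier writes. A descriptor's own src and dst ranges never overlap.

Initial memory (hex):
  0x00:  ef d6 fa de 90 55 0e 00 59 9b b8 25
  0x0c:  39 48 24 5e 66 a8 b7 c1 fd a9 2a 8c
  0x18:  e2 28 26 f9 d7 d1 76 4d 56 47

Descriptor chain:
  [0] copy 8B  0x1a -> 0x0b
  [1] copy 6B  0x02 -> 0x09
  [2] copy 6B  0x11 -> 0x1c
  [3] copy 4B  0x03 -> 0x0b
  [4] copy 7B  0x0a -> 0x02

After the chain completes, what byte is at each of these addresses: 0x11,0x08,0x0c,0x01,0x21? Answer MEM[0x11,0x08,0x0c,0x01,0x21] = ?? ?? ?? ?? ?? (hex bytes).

#0 dst[0x0b+8] := {0x26,0xf9,0xd7,0xd1,0x76,0x4d,0x56,0x47}
#1 dst[0x09+6] := {0xfa,0xde,0x90,0x55,0x0e,0x00}
#2 dst[0x1c+6] := {0x56,0x47,0xc1,0xfd,0xa9,0x2a}
#3 dst[0x0b+4] := {0xde,0x90,0x55,0x0e}
#4 dst[0x02+7] := {0xde,0xde,0x90,0x55,0x0e,0x76,0x4d}
query mem[0x11]=0x56, mem[0x08]=0x4d, mem[0x0c]=0x90, mem[0x01]=0xd6, mem[0x21]=0x2a

MEM[0x11,0x08,0x0c,0x01,0x21] = 56 4d 90 d6 2a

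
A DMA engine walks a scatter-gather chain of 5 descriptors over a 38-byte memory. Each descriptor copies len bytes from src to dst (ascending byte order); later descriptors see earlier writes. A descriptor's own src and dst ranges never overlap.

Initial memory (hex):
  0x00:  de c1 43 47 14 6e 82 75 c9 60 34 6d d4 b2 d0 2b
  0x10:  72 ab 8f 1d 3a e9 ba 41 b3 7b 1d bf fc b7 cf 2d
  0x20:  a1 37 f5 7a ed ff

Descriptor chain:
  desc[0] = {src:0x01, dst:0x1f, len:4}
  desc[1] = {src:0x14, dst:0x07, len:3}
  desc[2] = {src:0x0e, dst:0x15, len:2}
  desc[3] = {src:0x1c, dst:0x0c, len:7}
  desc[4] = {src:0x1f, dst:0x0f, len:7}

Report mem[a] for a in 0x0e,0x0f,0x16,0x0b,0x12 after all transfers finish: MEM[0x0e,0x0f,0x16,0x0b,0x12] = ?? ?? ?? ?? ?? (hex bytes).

MEM[0x0e,0x0f,0x16,0x0b,0x12] = cf c1 2b 6d 14

D0: mem[0x1f..0x22] <- [c1 43 47 14]
D1: mem[0x07..0x09] <- [3a e9 ba]
D2: mem[0x15..0x16] <- [d0 2b]
D3: mem[0x0c..0x12] <- [fc b7 cf c1 43 47 14]
D4: mem[0x0f..0x15] <- [c1 43 47 14 7a ed ff]
query mem[0x0e]=0xcf, mem[0x0f]=0xc1, mem[0x16]=0x2b, mem[0x0b]=0x6d, mem[0x12]=0x14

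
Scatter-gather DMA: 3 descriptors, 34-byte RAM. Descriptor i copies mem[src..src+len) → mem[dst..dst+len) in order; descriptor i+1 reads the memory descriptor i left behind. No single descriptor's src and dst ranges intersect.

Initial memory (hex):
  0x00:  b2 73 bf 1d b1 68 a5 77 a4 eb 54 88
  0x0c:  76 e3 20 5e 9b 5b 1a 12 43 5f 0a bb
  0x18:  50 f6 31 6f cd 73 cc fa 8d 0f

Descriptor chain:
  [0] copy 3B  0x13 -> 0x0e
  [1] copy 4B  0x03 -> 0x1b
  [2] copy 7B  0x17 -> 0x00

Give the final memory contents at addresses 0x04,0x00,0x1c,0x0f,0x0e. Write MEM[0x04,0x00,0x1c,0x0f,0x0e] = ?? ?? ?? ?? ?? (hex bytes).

MEM[0x04,0x00,0x1c,0x0f,0x0e] = 1d bb b1 43 12

#0 dst[0x0e+3] := {0x12,0x43,0x5f}
#1 dst[0x1b+4] := {0x1d,0xb1,0x68,0xa5}
#2 dst[0x00+7] := {0xbb,0x50,0xf6,0x31,0x1d,0xb1,0x68}
query mem[0x04]=0x1d, mem[0x00]=0xbb, mem[0x1c]=0xb1, mem[0x0f]=0x43, mem[0x0e]=0x12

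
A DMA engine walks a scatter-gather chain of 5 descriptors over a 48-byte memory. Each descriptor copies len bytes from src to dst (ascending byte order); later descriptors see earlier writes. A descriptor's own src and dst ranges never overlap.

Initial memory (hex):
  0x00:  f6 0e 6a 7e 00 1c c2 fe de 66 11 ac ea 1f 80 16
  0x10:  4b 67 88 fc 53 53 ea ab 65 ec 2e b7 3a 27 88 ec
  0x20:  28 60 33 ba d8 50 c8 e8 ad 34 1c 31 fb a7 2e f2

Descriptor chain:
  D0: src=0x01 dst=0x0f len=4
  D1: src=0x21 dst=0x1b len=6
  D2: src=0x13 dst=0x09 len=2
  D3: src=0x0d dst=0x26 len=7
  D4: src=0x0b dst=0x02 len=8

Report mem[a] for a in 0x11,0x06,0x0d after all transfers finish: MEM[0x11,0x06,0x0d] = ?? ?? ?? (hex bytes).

D0: mem[0x0f..0x12] <- [0e 6a 7e 00]
D1: mem[0x1b..0x20] <- [60 33 ba d8 50 c8]
D2: mem[0x09..0x0a] <- [fc 53]
D3: mem[0x26..0x2c] <- [1f 80 0e 6a 7e 00 fc]
D4: mem[0x02..0x09] <- [ac ea 1f 80 0e 6a 7e 00]
query mem[0x11]=0x7e, mem[0x06]=0x0e, mem[0x0d]=0x1f

MEM[0x11,0x06,0x0d] = 7e 0e 1f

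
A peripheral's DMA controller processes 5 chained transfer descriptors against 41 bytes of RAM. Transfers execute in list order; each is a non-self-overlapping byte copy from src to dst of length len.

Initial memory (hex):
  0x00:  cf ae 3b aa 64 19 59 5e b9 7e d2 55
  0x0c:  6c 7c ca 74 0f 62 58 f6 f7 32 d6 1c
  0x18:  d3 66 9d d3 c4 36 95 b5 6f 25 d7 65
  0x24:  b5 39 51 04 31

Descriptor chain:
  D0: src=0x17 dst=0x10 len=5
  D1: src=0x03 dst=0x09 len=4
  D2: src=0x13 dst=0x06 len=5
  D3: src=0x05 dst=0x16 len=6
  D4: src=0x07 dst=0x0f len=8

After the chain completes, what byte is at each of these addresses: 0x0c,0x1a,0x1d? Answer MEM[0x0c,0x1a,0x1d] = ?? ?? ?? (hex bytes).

MEM[0x0c,0x1a,0x1d] = 59 d6 36

[0] 0x17->0x10 len=5 : 1c d3 66 9d d3
[1] 0x03->0x09 len=4 : aa 64 19 59
[2] 0x13->0x06 len=5 : 9d d3 32 d6 1c
[3] 0x05->0x16 len=6 : 19 9d d3 32 d6 1c
[4] 0x07->0x0f len=8 : d3 32 d6 1c 19 59 7c ca
query mem[0x0c]=0x59, mem[0x1a]=0xd6, mem[0x1d]=0x36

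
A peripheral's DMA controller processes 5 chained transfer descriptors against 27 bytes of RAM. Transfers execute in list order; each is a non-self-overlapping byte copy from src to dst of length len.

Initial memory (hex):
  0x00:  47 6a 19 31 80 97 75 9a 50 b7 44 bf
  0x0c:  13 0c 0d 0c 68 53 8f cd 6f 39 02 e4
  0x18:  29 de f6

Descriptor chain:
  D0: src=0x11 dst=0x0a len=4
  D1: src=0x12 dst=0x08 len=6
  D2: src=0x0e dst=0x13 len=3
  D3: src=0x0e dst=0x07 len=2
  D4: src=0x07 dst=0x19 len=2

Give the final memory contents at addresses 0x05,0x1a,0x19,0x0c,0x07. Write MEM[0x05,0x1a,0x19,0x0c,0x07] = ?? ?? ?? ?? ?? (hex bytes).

#0 dst[0x0a+4] := {0x53,0x8f,0xcd,0x6f}
#1 dst[0x08+6] := {0x8f,0xcd,0x6f,0x39,0x02,0xe4}
#2 dst[0x13+3] := {0x0d,0x0c,0x68}
#3 dst[0x07+2] := {0x0d,0x0c}
#4 dst[0x19+2] := {0x0d,0x0c}
query mem[0x05]=0x97, mem[0x1a]=0x0c, mem[0x19]=0x0d, mem[0x0c]=0x02, mem[0x07]=0x0d

MEM[0x05,0x1a,0x19,0x0c,0x07] = 97 0c 0d 02 0d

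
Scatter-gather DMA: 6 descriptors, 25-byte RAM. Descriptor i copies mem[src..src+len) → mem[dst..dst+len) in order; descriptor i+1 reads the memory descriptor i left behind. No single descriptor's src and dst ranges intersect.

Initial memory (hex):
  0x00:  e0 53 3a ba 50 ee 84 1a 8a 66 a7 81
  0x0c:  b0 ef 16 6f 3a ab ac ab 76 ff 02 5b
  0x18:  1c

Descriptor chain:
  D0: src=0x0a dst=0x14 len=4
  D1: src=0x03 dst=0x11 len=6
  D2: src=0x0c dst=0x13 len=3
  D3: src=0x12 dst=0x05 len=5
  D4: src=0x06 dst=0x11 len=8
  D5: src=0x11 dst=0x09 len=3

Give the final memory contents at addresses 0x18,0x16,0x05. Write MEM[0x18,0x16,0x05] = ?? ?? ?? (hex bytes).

D0: mem[0x14..0x17] <- [a7 81 b0 ef]
D1: mem[0x11..0x16] <- [ba 50 ee 84 1a 8a]
D2: mem[0x13..0x15] <- [b0 ef 16]
D3: mem[0x05..0x09] <- [50 b0 ef 16 8a]
D4: mem[0x11..0x18] <- [b0 ef 16 8a a7 81 b0 ef]
D5: mem[0x09..0x0b] <- [b0 ef 16]
query mem[0x18]=0xef, mem[0x16]=0x81, mem[0x05]=0x50

MEM[0x18,0x16,0x05] = ef 81 50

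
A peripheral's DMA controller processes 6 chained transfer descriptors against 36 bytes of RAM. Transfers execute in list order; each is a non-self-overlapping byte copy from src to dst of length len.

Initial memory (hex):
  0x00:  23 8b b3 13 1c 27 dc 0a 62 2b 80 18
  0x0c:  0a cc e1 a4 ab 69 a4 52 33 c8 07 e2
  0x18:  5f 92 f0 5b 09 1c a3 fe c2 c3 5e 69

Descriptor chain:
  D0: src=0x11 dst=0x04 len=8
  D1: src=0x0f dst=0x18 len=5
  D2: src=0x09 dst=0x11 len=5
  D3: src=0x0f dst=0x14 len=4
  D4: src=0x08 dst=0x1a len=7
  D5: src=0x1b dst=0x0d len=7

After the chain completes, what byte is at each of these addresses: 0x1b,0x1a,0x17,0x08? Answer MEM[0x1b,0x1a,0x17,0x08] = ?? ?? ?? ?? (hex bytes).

MEM[0x1b,0x1a,0x17,0x08] = 07 c8 e2 c8

D0: mem[0x04..0x0b] <- [69 a4 52 33 c8 07 e2 5f]
D1: mem[0x18..0x1c] <- [a4 ab 69 a4 52]
D2: mem[0x11..0x15] <- [07 e2 5f 0a cc]
D3: mem[0x14..0x17] <- [a4 ab 07 e2]
D4: mem[0x1a..0x20] <- [c8 07 e2 5f 0a cc e1]
D5: mem[0x0d..0x13] <- [07 e2 5f 0a cc e1 c3]
query mem[0x1b]=0x07, mem[0x1a]=0xc8, mem[0x17]=0xe2, mem[0x08]=0xc8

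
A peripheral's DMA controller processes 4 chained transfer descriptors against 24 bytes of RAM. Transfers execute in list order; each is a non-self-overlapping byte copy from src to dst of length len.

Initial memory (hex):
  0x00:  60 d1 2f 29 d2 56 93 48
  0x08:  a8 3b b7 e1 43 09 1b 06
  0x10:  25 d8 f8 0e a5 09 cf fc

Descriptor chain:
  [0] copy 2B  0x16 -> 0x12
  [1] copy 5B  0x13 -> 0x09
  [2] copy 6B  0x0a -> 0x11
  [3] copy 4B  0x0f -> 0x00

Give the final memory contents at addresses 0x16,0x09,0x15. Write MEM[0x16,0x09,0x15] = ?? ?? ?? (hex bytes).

  after D0: wrote 2B at 0x12 = cffc
  after D1: wrote 5B at 0x09 = fca509cffc
  after D2: wrote 6B at 0x11 = a509cffc1b06
  after D3: wrote 4B at 0x00 = 0625a509
query mem[0x16]=0x06, mem[0x09]=0xfc, mem[0x15]=0x1b

MEM[0x16,0x09,0x15] = 06 fc 1b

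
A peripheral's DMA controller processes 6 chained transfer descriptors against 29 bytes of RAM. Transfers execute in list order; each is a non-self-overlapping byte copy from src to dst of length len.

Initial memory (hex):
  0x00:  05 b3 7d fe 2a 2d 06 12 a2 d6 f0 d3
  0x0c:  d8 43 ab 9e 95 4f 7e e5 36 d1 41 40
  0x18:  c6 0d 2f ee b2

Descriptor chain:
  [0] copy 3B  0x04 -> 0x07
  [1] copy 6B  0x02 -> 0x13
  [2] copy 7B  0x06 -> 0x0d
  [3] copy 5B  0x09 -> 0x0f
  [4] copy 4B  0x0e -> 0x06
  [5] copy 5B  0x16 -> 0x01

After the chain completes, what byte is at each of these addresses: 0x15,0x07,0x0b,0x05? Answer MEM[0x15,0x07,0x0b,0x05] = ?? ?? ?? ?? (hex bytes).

  after D0: wrote 3B at 0x07 = 2a2d06
  after D1: wrote 6B at 0x13 = 7dfe2a2d062a
  after D2: wrote 7B at 0x0d = 062a2d06f0d3d8
  after D3: wrote 5B at 0x0f = 06f0d3d806
  after D4: wrote 4B at 0x06 = 2a06f0d3
  after D5: wrote 5B at 0x01 = 2d062a0d2f
query mem[0x15]=0x2a, mem[0x07]=0x06, mem[0x0b]=0xd3, mem[0x05]=0x2f

MEM[0x15,0x07,0x0b,0x05] = 2a 06 d3 2f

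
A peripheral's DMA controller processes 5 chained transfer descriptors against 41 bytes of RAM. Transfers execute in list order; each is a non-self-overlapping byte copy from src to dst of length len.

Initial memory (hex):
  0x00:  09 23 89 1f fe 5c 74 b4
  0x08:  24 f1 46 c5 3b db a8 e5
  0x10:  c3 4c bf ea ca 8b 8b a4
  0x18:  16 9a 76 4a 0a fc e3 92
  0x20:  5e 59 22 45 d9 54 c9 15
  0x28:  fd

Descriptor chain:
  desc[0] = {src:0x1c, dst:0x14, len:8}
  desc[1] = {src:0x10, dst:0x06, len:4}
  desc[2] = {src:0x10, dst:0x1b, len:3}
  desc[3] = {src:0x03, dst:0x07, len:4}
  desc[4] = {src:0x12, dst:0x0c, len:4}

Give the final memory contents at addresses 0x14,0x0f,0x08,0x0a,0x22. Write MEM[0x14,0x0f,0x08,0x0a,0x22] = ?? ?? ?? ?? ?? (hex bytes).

D0: mem[0x14..0x1b] <- [0a fc e3 92 5e 59 22 45]
D1: mem[0x06..0x09] <- [c3 4c bf ea]
D2: mem[0x1b..0x1d] <- [c3 4c bf]
D3: mem[0x07..0x0a] <- [1f fe 5c c3]
D4: mem[0x0c..0x0f] <- [bf ea 0a fc]
query mem[0x14]=0x0a, mem[0x0f]=0xfc, mem[0x08]=0xfe, mem[0x0a]=0xc3, mem[0x22]=0x22

MEM[0x14,0x0f,0x08,0x0a,0x22] = 0a fc fe c3 22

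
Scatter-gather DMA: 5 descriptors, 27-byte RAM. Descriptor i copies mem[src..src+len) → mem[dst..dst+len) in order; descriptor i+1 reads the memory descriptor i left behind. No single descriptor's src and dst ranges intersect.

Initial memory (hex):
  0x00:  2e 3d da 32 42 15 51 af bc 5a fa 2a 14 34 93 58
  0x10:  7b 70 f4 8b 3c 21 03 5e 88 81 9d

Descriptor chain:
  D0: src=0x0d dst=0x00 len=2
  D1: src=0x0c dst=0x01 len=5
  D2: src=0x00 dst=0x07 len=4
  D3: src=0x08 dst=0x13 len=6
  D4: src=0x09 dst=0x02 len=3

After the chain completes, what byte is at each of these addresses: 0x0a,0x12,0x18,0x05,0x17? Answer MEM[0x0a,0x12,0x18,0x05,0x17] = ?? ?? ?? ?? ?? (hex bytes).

#0 dst[0x00+2] := {0x34,0x93}
#1 dst[0x01+5] := {0x14,0x34,0x93,0x58,0x7b}
#2 dst[0x07+4] := {0x34,0x14,0x34,0x93}
#3 dst[0x13+6] := {0x14,0x34,0x93,0x2a,0x14,0x34}
#4 dst[0x02+3] := {0x34,0x93,0x2a}
query mem[0x0a]=0x93, mem[0x12]=0xf4, mem[0x18]=0x34, mem[0x05]=0x7b, mem[0x17]=0x14

MEM[0x0a,0x12,0x18,0x05,0x17] = 93 f4 34 7b 14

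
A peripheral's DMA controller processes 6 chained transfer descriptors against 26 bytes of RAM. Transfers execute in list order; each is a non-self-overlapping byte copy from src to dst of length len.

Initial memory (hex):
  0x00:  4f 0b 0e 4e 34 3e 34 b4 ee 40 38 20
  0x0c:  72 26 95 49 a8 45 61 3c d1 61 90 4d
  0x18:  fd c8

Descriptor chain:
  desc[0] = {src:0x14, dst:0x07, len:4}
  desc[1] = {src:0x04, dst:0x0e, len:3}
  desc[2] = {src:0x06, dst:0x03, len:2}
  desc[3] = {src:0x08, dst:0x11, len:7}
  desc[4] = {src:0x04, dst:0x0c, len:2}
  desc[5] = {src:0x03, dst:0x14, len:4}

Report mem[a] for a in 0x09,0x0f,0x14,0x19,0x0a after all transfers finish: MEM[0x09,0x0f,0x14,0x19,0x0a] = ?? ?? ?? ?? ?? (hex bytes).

MEM[0x09,0x0f,0x14,0x19,0x0a] = 90 3e 34 c8 4d

[0] 0x14->0x07 len=4 : d1 61 90 4d
[1] 0x04->0x0e len=3 : 34 3e 34
[2] 0x06->0x03 len=2 : 34 d1
[3] 0x08->0x11 len=7 : 61 90 4d 20 72 26 34
[4] 0x04->0x0c len=2 : d1 3e
[5] 0x03->0x14 len=4 : 34 d1 3e 34
query mem[0x09]=0x90, mem[0x0f]=0x3e, mem[0x14]=0x34, mem[0x19]=0xc8, mem[0x0a]=0x4d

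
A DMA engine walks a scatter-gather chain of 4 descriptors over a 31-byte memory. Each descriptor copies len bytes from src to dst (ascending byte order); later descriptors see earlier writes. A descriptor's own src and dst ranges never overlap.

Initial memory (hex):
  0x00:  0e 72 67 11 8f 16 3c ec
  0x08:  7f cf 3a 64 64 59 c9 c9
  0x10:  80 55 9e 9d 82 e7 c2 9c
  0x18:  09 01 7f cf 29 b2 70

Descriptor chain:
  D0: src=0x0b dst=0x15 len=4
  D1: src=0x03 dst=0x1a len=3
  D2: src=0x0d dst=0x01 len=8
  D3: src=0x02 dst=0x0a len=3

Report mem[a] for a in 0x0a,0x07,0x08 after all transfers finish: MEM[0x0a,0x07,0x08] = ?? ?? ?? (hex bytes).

MEM[0x0a,0x07,0x08] = c9 9d 82

  after D0: wrote 4B at 0x15 = 646459c9
  after D1: wrote 3B at 0x1a = 118f16
  after D2: wrote 8B at 0x01 = 59c9c980559e9d82
  after D3: wrote 3B at 0x0a = c9c980
query mem[0x0a]=0xc9, mem[0x07]=0x9d, mem[0x08]=0x82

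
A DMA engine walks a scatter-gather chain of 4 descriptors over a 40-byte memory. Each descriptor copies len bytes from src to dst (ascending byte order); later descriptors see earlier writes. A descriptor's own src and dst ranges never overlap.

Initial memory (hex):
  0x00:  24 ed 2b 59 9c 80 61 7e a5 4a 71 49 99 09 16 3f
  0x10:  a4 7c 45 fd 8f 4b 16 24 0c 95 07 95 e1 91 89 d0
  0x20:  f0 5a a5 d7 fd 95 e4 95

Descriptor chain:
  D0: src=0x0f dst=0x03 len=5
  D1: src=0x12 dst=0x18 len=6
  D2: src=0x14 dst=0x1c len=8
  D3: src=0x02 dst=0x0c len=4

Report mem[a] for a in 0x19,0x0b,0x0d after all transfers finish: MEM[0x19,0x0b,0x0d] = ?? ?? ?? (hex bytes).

  after D0: wrote 5B at 0x03 = 3fa47c45fd
  after D1: wrote 6B at 0x18 = 45fd8f4b1624
  after D2: wrote 8B at 0x1c = 8f4b162445fd8f4b
  after D3: wrote 4B at 0x0c = 2b3fa47c
query mem[0x19]=0xfd, mem[0x0b]=0x49, mem[0x0d]=0x3f

MEM[0x19,0x0b,0x0d] = fd 49 3f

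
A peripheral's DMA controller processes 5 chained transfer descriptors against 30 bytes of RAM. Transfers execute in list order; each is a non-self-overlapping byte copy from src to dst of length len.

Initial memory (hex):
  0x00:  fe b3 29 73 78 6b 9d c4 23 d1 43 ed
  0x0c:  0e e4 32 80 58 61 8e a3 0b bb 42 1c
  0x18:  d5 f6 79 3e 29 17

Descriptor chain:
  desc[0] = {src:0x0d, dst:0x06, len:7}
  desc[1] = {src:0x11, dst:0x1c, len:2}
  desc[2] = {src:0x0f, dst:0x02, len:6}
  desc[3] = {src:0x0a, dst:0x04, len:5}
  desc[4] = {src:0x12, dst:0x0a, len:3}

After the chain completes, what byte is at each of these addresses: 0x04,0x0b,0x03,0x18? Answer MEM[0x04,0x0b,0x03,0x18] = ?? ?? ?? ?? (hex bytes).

  after D0: wrote 7B at 0x06 = e4328058618ea3
  after D1: wrote 2B at 0x1c = 618e
  after D2: wrote 6B at 0x02 = 8058618ea30b
  after D3: wrote 5B at 0x04 = 618ea3e432
  after D4: wrote 3B at 0x0a = 8ea30b
query mem[0x04]=0x61, mem[0x0b]=0xa3, mem[0x03]=0x58, mem[0x18]=0xd5

MEM[0x04,0x0b,0x03,0x18] = 61 a3 58 d5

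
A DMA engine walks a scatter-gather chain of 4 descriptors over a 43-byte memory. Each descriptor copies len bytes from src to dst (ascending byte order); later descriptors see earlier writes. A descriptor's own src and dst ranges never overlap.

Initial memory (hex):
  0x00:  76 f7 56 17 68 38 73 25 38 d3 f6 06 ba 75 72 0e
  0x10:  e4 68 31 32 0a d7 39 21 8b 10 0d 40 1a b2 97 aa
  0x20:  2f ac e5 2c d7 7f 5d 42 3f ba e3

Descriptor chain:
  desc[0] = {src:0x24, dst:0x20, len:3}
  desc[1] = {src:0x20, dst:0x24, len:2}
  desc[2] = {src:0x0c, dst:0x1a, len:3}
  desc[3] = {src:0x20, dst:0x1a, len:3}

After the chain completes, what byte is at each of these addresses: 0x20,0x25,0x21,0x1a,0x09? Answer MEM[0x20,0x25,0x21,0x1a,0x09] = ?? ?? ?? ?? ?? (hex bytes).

MEM[0x20,0x25,0x21,0x1a,0x09] = d7 7f 7f d7 d3

[0] 0x24->0x20 len=3 : d7 7f 5d
[1] 0x20->0x24 len=2 : d7 7f
[2] 0x0c->0x1a len=3 : ba 75 72
[3] 0x20->0x1a len=3 : d7 7f 5d
query mem[0x20]=0xd7, mem[0x25]=0x7f, mem[0x21]=0x7f, mem[0x1a]=0xd7, mem[0x09]=0xd3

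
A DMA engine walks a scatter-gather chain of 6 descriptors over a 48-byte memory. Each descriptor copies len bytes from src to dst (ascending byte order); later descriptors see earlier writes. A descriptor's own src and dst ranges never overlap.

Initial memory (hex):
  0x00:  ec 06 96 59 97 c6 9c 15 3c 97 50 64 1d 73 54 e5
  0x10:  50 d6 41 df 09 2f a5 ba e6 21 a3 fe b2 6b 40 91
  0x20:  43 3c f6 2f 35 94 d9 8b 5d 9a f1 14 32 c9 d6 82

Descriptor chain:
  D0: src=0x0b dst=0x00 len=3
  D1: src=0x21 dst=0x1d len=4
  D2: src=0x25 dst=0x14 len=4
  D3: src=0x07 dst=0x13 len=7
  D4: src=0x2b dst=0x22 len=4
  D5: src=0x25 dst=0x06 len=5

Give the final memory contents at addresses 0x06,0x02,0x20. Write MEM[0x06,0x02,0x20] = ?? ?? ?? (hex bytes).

  after D0: wrote 3B at 0x00 = 641d73
  after D1: wrote 4B at 0x1d = 3cf62f35
  after D2: wrote 4B at 0x14 = 94d98b5d
  after D3: wrote 7B at 0x13 = 153c9750641d73
  after D4: wrote 4B at 0x22 = 1432c9d6
  after D5: wrote 5B at 0x06 = d6d98b5d9a
query mem[0x06]=0xd6, mem[0x02]=0x73, mem[0x20]=0x35

MEM[0x06,0x02,0x20] = d6 73 35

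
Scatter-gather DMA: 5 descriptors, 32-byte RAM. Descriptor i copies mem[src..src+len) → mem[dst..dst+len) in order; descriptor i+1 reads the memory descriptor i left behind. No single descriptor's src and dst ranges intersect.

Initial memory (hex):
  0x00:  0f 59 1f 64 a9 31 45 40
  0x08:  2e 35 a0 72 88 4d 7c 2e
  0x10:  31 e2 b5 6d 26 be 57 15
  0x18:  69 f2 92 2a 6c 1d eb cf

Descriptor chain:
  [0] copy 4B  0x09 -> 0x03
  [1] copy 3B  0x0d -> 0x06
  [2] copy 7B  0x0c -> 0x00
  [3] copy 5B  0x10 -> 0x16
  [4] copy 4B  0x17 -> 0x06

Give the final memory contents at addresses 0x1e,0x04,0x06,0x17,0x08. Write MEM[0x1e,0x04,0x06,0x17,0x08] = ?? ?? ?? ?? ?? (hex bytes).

D0: mem[0x03..0x06] <- [35 a0 72 88]
D1: mem[0x06..0x08] <- [4d 7c 2e]
D2: mem[0x00..0x06] <- [88 4d 7c 2e 31 e2 b5]
D3: mem[0x16..0x1a] <- [31 e2 b5 6d 26]
D4: mem[0x06..0x09] <- [e2 b5 6d 26]
query mem[0x1e]=0xeb, mem[0x04]=0x31, mem[0x06]=0xe2, mem[0x17]=0xe2, mem[0x08]=0x6d

MEM[0x1e,0x04,0x06,0x17,0x08] = eb 31 e2 e2 6d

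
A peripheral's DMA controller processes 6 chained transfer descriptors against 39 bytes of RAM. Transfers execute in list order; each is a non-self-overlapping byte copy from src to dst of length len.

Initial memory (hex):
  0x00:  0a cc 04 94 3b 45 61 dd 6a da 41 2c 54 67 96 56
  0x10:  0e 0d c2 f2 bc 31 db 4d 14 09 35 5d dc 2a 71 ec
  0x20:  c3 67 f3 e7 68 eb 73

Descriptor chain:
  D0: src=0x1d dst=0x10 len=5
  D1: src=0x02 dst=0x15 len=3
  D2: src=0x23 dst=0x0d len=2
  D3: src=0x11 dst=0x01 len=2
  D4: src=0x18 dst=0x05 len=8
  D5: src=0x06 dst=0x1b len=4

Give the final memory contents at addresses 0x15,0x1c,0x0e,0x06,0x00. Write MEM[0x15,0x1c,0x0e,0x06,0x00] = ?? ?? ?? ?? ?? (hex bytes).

#0 dst[0x10+5] := {0x2a,0x71,0xec,0xc3,0x67}
#1 dst[0x15+3] := {0x04,0x94,0x3b}
#2 dst[0x0d+2] := {0xe7,0x68}
#3 dst[0x01+2] := {0x71,0xec}
#4 dst[0x05+8] := {0x14,0x09,0x35,0x5d,0xdc,0x2a,0x71,0xec}
#5 dst[0x1b+4] := {0x09,0x35,0x5d,0xdc}
query mem[0x15]=0x04, mem[0x1c]=0x35, mem[0x0e]=0x68, mem[0x06]=0x09, mem[0x00]=0x0a

MEM[0x15,0x1c,0x0e,0x06,0x00] = 04 35 68 09 0a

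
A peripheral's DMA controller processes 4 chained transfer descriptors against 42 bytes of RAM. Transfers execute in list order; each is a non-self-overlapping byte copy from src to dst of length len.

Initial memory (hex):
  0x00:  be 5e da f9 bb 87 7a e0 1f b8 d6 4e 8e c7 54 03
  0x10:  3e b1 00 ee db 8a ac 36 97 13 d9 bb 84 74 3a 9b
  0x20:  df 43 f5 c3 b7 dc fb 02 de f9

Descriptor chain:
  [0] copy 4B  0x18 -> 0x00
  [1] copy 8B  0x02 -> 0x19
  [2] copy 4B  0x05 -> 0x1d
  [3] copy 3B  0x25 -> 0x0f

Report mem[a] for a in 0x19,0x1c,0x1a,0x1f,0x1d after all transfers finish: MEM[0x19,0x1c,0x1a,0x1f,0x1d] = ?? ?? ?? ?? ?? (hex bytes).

MEM[0x19,0x1c,0x1a,0x1f,0x1d] = d9 87 bb e0 87

#0 dst[0x00+4] := {0x97,0x13,0xd9,0xbb}
#1 dst[0x19+8] := {0xd9,0xbb,0xbb,0x87,0x7a,0xe0,0x1f,0xb8}
#2 dst[0x1d+4] := {0x87,0x7a,0xe0,0x1f}
#3 dst[0x0f+3] := {0xdc,0xfb,0x02}
query mem[0x19]=0xd9, mem[0x1c]=0x87, mem[0x1a]=0xbb, mem[0x1f]=0xe0, mem[0x1d]=0x87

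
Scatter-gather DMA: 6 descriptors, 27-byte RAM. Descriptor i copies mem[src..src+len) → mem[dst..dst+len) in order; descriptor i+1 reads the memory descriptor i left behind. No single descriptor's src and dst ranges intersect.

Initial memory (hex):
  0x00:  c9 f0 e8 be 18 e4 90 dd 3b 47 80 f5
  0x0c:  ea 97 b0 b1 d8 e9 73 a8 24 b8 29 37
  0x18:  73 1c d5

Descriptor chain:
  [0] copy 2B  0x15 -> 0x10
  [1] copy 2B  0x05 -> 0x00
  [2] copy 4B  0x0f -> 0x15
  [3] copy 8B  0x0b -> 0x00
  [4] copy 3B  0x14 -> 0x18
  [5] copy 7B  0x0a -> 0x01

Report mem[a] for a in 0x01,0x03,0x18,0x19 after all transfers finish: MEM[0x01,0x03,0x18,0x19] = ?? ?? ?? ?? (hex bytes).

#0 dst[0x10+2] := {0xb8,0x29}
#1 dst[0x00+2] := {0xe4,0x90}
#2 dst[0x15+4] := {0xb1,0xb8,0x29,0x73}
#3 dst[0x00+8] := {0xf5,0xea,0x97,0xb0,0xb1,0xb8,0x29,0x73}
#4 dst[0x18+3] := {0x24,0xb1,0xb8}
#5 dst[0x01+7] := {0x80,0xf5,0xea,0x97,0xb0,0xb1,0xb8}
query mem[0x01]=0x80, mem[0x03]=0xea, mem[0x18]=0x24, mem[0x19]=0xb1

MEM[0x01,0x03,0x18,0x19] = 80 ea 24 b1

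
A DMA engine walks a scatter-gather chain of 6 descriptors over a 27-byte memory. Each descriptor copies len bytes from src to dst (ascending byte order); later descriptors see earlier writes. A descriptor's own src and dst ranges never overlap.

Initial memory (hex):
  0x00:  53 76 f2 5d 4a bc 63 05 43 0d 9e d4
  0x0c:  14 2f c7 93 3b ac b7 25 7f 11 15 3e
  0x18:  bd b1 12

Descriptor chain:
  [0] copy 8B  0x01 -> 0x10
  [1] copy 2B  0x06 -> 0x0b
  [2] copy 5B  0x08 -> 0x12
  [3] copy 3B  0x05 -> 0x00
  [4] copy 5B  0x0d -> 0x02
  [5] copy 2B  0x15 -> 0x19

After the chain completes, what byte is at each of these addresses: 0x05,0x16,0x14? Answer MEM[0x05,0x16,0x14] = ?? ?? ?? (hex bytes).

MEM[0x05,0x16,0x14] = 76 05 9e

D0: mem[0x10..0x17] <- [76 f2 5d 4a bc 63 05 43]
D1: mem[0x0b..0x0c] <- [63 05]
D2: mem[0x12..0x16] <- [43 0d 9e 63 05]
D3: mem[0x00..0x02] <- [bc 63 05]
D4: mem[0x02..0x06] <- [2f c7 93 76 f2]
D5: mem[0x19..0x1a] <- [63 05]
query mem[0x05]=0x76, mem[0x16]=0x05, mem[0x14]=0x9e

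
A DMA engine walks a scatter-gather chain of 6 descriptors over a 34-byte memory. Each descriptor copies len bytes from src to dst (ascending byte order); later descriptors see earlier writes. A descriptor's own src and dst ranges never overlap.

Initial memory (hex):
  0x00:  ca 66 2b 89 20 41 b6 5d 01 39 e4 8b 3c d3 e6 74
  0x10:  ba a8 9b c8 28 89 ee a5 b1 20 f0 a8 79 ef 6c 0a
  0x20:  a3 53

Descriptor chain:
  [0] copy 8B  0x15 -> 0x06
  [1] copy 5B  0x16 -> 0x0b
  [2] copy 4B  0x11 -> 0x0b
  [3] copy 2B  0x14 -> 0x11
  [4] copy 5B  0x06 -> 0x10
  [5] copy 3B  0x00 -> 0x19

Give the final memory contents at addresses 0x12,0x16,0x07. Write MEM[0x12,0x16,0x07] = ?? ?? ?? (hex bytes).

D0: mem[0x06..0x0d] <- [89 ee a5 b1 20 f0 a8 79]
D1: mem[0x0b..0x0f] <- [ee a5 b1 20 f0]
D2: mem[0x0b..0x0e] <- [a8 9b c8 28]
D3: mem[0x11..0x12] <- [28 89]
D4: mem[0x10..0x14] <- [89 ee a5 b1 20]
D5: mem[0x19..0x1b] <- [ca 66 2b]
query mem[0x12]=0xa5, mem[0x16]=0xee, mem[0x07]=0xee

MEM[0x12,0x16,0x07] = a5 ee ee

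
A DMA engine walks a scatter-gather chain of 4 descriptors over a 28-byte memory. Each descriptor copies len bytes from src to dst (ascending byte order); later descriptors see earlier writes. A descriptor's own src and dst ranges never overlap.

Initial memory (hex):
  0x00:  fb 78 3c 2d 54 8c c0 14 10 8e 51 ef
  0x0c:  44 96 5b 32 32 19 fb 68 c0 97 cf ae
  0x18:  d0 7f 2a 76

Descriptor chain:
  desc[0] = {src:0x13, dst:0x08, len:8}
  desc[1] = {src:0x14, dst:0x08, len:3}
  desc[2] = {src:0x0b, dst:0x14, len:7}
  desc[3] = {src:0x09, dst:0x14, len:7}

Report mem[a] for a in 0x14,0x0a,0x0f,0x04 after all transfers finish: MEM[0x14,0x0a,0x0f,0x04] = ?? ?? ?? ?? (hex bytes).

[0] 0x13->0x08 len=8 : 68 c0 97 cf ae d0 7f 2a
[1] 0x14->0x08 len=3 : c0 97 cf
[2] 0x0b->0x14 len=7 : cf ae d0 7f 2a 32 19
[3] 0x09->0x14 len=7 : 97 cf cf ae d0 7f 2a
query mem[0x14]=0x97, mem[0x0a]=0xcf, mem[0x0f]=0x2a, mem[0x04]=0x54

MEM[0x14,0x0a,0x0f,0x04] = 97 cf 2a 54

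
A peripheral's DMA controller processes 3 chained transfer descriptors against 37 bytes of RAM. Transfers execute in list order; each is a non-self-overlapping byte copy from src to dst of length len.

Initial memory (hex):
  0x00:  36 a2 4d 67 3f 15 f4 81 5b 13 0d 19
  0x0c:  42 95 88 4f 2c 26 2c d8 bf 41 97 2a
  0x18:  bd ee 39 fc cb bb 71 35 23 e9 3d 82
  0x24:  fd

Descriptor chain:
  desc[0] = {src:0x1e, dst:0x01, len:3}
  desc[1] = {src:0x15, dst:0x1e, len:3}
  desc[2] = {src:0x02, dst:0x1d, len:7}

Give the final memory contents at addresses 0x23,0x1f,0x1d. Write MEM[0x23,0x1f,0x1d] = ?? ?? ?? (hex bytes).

#0 dst[0x01+3] := {0x71,0x35,0x23}
#1 dst[0x1e+3] := {0x41,0x97,0x2a}
#2 dst[0x1d+7] := {0x35,0x23,0x3f,0x15,0xf4,0x81,0x5b}
query mem[0x23]=0x5b, mem[0x1f]=0x3f, mem[0x1d]=0x35

MEM[0x23,0x1f,0x1d] = 5b 3f 35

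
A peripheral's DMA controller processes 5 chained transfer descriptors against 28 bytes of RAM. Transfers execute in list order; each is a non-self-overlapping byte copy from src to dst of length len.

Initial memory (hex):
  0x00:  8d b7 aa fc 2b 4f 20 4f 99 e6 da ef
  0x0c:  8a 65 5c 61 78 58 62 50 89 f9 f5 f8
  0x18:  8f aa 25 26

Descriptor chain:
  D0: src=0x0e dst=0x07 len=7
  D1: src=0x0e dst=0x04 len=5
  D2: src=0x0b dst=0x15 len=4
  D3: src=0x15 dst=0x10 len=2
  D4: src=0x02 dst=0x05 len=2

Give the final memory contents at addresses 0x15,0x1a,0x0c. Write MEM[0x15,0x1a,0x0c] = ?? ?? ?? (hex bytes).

[0] 0x0e->0x07 len=7 : 5c 61 78 58 62 50 89
[1] 0x0e->0x04 len=5 : 5c 61 78 58 62
[2] 0x0b->0x15 len=4 : 62 50 89 5c
[3] 0x15->0x10 len=2 : 62 50
[4] 0x02->0x05 len=2 : aa fc
query mem[0x15]=0x62, mem[0x1a]=0x25, mem[0x0c]=0x50

MEM[0x15,0x1a,0x0c] = 62 25 50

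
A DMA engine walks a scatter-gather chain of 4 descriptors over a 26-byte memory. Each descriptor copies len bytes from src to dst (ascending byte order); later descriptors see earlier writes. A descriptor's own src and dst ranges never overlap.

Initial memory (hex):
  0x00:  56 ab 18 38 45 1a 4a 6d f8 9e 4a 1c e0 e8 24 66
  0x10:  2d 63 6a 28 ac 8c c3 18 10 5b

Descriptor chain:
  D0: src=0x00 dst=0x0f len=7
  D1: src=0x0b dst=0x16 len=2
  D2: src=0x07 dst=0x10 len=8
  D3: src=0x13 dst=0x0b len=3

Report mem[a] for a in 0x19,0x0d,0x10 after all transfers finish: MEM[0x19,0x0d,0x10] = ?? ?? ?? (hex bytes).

D0: mem[0x0f..0x15] <- [56 ab 18 38 45 1a 4a]
D1: mem[0x16..0x17] <- [1c e0]
D2: mem[0x10..0x17] <- [6d f8 9e 4a 1c e0 e8 24]
D3: mem[0x0b..0x0d] <- [4a 1c e0]
query mem[0x19]=0x5b, mem[0x0d]=0xe0, mem[0x10]=0x6d

MEM[0x19,0x0d,0x10] = 5b e0 6d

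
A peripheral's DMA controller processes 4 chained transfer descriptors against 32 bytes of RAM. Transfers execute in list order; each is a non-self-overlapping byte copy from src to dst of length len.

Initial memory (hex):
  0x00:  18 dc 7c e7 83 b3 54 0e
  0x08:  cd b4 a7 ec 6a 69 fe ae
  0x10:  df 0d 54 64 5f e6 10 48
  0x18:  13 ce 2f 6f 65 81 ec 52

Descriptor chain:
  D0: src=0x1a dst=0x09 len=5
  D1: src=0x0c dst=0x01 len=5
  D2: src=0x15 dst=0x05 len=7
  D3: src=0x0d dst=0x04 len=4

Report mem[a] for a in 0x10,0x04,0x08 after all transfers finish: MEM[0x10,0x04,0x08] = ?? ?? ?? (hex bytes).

MEM[0x10,0x04,0x08] = df ec 13

#0 dst[0x09+5] := {0x2f,0x6f,0x65,0x81,0xec}
#1 dst[0x01+5] := {0x81,0xec,0xfe,0xae,0xdf}
#2 dst[0x05+7] := {0xe6,0x10,0x48,0x13,0xce,0x2f,0x6f}
#3 dst[0x04+4] := {0xec,0xfe,0xae,0xdf}
query mem[0x10]=0xdf, mem[0x04]=0xec, mem[0x08]=0x13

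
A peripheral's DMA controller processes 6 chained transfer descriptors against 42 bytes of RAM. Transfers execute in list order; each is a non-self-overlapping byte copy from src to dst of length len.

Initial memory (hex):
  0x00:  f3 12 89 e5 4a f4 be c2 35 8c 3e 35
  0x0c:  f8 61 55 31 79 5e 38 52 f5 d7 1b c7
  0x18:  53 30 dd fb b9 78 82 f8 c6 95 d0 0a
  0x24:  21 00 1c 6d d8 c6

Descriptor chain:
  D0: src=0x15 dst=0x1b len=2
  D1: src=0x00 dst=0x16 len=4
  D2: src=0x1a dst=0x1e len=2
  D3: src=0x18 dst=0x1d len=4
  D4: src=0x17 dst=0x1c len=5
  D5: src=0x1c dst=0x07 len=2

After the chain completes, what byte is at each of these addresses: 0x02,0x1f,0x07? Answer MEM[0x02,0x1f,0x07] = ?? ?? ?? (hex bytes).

D0: mem[0x1b..0x1c] <- [d7 1b]
D1: mem[0x16..0x19] <- [f3 12 89 e5]
D2: mem[0x1e..0x1f] <- [dd d7]
D3: mem[0x1d..0x20] <- [89 e5 dd d7]
D4: mem[0x1c..0x20] <- [12 89 e5 dd d7]
D5: mem[0x07..0x08] <- [12 89]
query mem[0x02]=0x89, mem[0x1f]=0xdd, mem[0x07]=0x12

MEM[0x02,0x1f,0x07] = 89 dd 12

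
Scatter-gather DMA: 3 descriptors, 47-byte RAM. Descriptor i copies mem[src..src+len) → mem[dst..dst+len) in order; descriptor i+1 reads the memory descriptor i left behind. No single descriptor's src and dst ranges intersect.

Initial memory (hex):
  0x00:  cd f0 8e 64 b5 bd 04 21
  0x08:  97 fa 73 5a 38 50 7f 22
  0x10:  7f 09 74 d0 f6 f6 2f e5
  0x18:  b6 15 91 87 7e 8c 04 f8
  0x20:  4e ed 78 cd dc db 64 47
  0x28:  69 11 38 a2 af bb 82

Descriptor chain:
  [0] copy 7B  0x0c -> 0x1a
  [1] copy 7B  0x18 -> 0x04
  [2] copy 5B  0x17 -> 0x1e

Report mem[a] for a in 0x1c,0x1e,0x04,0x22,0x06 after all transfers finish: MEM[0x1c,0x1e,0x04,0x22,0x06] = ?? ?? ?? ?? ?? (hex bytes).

#0 dst[0x1a+7] := {0x38,0x50,0x7f,0x22,0x7f,0x09,0x74}
#1 dst[0x04+7] := {0xb6,0x15,0x38,0x50,0x7f,0x22,0x7f}
#2 dst[0x1e+5] := {0xe5,0xb6,0x15,0x38,0x50}
query mem[0x1c]=0x7f, mem[0x1e]=0xe5, mem[0x04]=0xb6, mem[0x22]=0x50, mem[0x06]=0x38

MEM[0x1c,0x1e,0x04,0x22,0x06] = 7f e5 b6 50 38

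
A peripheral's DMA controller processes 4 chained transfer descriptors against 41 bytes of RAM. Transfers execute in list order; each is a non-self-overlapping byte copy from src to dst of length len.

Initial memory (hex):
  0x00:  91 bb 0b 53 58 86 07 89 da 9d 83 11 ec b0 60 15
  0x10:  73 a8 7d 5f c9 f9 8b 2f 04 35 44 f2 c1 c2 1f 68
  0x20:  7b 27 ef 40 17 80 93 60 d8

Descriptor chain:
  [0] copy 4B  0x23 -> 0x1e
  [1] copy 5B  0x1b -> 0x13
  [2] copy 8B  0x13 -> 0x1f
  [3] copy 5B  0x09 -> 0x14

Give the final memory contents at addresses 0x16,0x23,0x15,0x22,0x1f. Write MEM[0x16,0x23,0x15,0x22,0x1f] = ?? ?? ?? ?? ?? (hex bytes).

D0: mem[0x1e..0x21] <- [40 17 80 93]
D1: mem[0x13..0x17] <- [f2 c1 c2 40 17]
D2: mem[0x1f..0x26] <- [f2 c1 c2 40 17 04 35 44]
D3: mem[0x14..0x18] <- [9d 83 11 ec b0]
query mem[0x16]=0x11, mem[0x23]=0x17, mem[0x15]=0x83, mem[0x22]=0x40, mem[0x1f]=0xf2

MEM[0x16,0x23,0x15,0x22,0x1f] = 11 17 83 40 f2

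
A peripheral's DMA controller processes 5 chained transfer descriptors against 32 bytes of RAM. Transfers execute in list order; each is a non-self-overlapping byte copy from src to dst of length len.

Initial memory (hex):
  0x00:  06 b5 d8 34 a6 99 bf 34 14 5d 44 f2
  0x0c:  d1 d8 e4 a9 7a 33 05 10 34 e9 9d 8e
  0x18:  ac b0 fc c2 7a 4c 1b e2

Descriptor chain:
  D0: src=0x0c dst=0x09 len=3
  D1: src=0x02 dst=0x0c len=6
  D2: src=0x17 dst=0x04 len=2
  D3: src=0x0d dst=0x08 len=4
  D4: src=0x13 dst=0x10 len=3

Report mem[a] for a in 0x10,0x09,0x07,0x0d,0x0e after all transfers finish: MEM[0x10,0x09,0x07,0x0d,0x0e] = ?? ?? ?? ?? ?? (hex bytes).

MEM[0x10,0x09,0x07,0x0d,0x0e] = 10 a6 34 34 a6

D0: mem[0x09..0x0b] <- [d1 d8 e4]
D1: mem[0x0c..0x11] <- [d8 34 a6 99 bf 34]
D2: mem[0x04..0x05] <- [8e ac]
D3: mem[0x08..0x0b] <- [34 a6 99 bf]
D4: mem[0x10..0x12] <- [10 34 e9]
query mem[0x10]=0x10, mem[0x09]=0xa6, mem[0x07]=0x34, mem[0x0d]=0x34, mem[0x0e]=0xa6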